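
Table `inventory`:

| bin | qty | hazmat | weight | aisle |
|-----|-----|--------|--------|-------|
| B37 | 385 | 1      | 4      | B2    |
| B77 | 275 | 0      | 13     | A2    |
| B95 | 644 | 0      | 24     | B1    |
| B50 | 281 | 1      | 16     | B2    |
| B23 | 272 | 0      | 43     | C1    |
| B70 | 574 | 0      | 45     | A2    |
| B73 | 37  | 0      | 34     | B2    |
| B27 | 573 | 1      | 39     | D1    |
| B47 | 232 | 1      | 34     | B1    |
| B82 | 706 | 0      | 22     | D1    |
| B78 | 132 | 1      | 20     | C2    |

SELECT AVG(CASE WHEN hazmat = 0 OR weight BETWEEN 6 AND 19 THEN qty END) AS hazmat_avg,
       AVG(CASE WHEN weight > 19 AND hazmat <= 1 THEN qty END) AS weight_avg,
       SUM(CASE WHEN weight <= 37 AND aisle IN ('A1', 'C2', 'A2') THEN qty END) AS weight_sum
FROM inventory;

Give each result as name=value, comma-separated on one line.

hazmat_avg=398.4285714286, weight_avg=396.25, weight_sum=407

[hazmat_avg: hazmat = 0 OR weight BETWEEN 6 AND 19]
bin=B37: ✗
bin=B77: ✓ → 275
bin=B95: ✓ → 644
bin=B50: ✓ → 281
bin=B23: ✓ → 272
bin=B70: ✓ → 574
bin=B73: ✓ → 37
bin=B27: ✗
bin=B47: ✗
bin=B82: ✓ → 706
bin=B78: ✗
hazmat_avg = (275 + 644 + 281 + 272 + 574 + 37 + 706) / 7 = 398.4285714286
—
[weight_avg: weight > 19 AND hazmat <= 1]
bin=B37: ✗
bin=B77: ✗
bin=B95: ✓ → 644
bin=B50: ✗
bin=B23: ✓ → 272
bin=B70: ✓ → 574
bin=B73: ✓ → 37
bin=B27: ✓ → 573
bin=B47: ✓ → 232
bin=B82: ✓ → 706
bin=B78: ✓ → 132
weight_avg = (644 + 272 + 574 + 37 + 573 + 232 + 706 + 132) / 8 = 396.25
—
[weight_sum: weight <= 37 AND aisle IN ('A1', 'C2', 'A2')]
bin=B37: ✗
bin=B77: ✓ → 275
bin=B95: ✗
bin=B50: ✗
bin=B23: ✗
bin=B70: ✗
bin=B73: ✗
bin=B27: ✗
bin=B47: ✗
bin=B82: ✗
bin=B78: ✓ → 132
weight_sum = 275 + 132 = 407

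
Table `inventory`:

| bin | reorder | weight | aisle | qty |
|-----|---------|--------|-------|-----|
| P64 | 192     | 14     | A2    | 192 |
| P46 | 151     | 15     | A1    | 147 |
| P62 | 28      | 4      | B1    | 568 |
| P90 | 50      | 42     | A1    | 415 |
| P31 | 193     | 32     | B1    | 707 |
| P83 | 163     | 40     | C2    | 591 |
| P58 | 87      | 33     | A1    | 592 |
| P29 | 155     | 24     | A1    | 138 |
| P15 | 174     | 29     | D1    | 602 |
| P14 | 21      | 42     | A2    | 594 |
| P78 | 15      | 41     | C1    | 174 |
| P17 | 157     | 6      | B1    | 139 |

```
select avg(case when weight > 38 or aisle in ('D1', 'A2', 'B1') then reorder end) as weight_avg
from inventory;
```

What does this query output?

110.3333333333

bin=P64: ✓ → 192
bin=P46: ✗
bin=P62: ✓ → 28
bin=P90: ✓ → 50
bin=P31: ✓ → 193
bin=P83: ✓ → 163
bin=P58: ✗
bin=P29: ✗
bin=P15: ✓ → 174
bin=P14: ✓ → 21
bin=P78: ✓ → 15
bin=P17: ✓ → 157
weight_avg = (192 + 28 + 50 + 193 + 163 + 174 + 21 + 15 + 157) / 9 = 110.3333333333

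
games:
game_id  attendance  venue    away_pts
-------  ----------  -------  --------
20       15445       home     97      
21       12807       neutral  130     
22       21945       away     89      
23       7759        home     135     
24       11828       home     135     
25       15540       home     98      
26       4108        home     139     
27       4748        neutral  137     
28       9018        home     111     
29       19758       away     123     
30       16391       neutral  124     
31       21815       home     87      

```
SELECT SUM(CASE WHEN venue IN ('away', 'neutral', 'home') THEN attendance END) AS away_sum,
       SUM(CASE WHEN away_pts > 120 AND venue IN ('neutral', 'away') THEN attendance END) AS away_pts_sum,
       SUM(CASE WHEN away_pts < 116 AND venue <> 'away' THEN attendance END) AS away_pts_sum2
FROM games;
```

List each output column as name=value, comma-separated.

[away_sum: venue IN ('away', 'neutral', 'home')]
game_id=20: ✓ → 15445
game_id=21: ✓ → 12807
game_id=22: ✓ → 21945
game_id=23: ✓ → 7759
game_id=24: ✓ → 11828
game_id=25: ✓ → 15540
game_id=26: ✓ → 4108
game_id=27: ✓ → 4748
game_id=28: ✓ → 9018
game_id=29: ✓ → 19758
game_id=30: ✓ → 16391
game_id=31: ✓ → 21815
away_sum = 15445 + 12807 + 21945 + 7759 + 11828 + 15540 + 4108 + 4748 + 9018 + 19758 + 16391 + 21815 = 161162
—
[away_pts_sum: away_pts > 120 AND venue IN ('neutral', 'away')]
game_id=20: ✗
game_id=21: ✓ → 12807
game_id=22: ✗
game_id=23: ✗
game_id=24: ✗
game_id=25: ✗
game_id=26: ✗
game_id=27: ✓ → 4748
game_id=28: ✗
game_id=29: ✓ → 19758
game_id=30: ✓ → 16391
game_id=31: ✗
away_pts_sum = 12807 + 4748 + 19758 + 16391 = 53704
—
[away_pts_sum2: away_pts < 116 AND venue <> 'away']
game_id=20: ✓ → 15445
game_id=21: ✗
game_id=22: ✗
game_id=23: ✗
game_id=24: ✗
game_id=25: ✓ → 15540
game_id=26: ✗
game_id=27: ✗
game_id=28: ✓ → 9018
game_id=29: ✗
game_id=30: ✗
game_id=31: ✓ → 21815
away_pts_sum2 = 15445 + 15540 + 9018 + 21815 = 61818

away_sum=161162, away_pts_sum=53704, away_pts_sum2=61818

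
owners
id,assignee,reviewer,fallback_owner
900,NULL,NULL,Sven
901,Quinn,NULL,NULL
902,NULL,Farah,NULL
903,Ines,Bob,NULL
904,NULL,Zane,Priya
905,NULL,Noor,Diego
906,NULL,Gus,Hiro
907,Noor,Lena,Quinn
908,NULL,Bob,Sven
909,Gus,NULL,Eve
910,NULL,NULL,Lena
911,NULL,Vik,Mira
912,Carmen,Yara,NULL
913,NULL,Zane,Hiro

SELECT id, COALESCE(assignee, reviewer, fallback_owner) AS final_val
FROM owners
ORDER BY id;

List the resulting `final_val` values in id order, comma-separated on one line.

id=900: assignee=NULL, reviewer=NULL, fallback_owner=Sven → Sven
id=901: assignee=Quinn → Quinn
id=902: assignee=NULL, reviewer=Farah → Farah
id=903: assignee=Ines → Ines
id=904: assignee=NULL, reviewer=Zane → Zane
id=905: assignee=NULL, reviewer=Noor → Noor
id=906: assignee=NULL, reviewer=Gus → Gus
id=907: assignee=Noor → Noor
id=908: assignee=NULL, reviewer=Bob → Bob
id=909: assignee=Gus → Gus
id=910: assignee=NULL, reviewer=NULL, fallback_owner=Lena → Lena
id=911: assignee=NULL, reviewer=Vik → Vik
id=912: assignee=Carmen → Carmen
id=913: assignee=NULL, reviewer=Zane → Zane

Sven, Quinn, Farah, Ines, Zane, Noor, Gus, Noor, Bob, Gus, Lena, Vik, Carmen, Zane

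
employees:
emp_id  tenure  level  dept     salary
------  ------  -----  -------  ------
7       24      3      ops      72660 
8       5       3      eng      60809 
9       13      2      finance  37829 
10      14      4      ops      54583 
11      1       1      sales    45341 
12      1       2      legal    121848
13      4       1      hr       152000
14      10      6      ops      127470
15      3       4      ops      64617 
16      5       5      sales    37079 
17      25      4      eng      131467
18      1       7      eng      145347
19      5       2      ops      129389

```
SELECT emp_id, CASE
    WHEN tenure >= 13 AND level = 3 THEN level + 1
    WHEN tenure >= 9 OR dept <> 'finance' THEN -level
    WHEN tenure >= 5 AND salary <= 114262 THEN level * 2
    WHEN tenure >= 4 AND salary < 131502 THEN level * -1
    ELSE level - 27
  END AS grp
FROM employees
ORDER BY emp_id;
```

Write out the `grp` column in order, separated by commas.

emp_id=7: tenure >= 13 AND level = 3 → 4
emp_id=8: tenure >= 9 OR dept <> 'finance' → -3
emp_id=9: tenure >= 9 OR dept <> 'finance' → -2
emp_id=10: tenure >= 9 OR dept <> 'finance' → -4
emp_id=11: tenure >= 9 OR dept <> 'finance' → -1
emp_id=12: tenure >= 9 OR dept <> 'finance' → -2
emp_id=13: tenure >= 9 OR dept <> 'finance' → -1
emp_id=14: tenure >= 9 OR dept <> 'finance' → -6
emp_id=15: tenure >= 9 OR dept <> 'finance' → -4
emp_id=16: tenure >= 9 OR dept <> 'finance' → -5
emp_id=17: tenure >= 9 OR dept <> 'finance' → -4
emp_id=18: tenure >= 9 OR dept <> 'finance' → -7
emp_id=19: tenure >= 9 OR dept <> 'finance' → -2

4, -3, -2, -4, -1, -2, -1, -6, -4, -5, -4, -7, -2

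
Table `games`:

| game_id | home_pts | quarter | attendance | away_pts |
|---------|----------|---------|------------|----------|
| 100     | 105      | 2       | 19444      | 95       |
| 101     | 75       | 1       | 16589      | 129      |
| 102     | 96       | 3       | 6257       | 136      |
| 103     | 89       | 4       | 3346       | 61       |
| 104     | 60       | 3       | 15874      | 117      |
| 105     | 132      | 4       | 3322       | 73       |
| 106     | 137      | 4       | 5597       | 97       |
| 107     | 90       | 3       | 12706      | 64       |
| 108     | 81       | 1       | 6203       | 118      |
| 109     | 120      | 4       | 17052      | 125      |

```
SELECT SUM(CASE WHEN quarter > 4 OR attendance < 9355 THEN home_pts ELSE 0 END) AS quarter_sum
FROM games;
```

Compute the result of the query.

game_id=100: ✗
game_id=101: ✗
game_id=102: ✓ → 96
game_id=103: ✓ → 89
game_id=104: ✗
game_id=105: ✓ → 132
game_id=106: ✓ → 137
game_id=107: ✗
game_id=108: ✓ → 81
game_id=109: ✗
quarter_sum = 96 + 89 + 132 + 137 + 81 = 535

535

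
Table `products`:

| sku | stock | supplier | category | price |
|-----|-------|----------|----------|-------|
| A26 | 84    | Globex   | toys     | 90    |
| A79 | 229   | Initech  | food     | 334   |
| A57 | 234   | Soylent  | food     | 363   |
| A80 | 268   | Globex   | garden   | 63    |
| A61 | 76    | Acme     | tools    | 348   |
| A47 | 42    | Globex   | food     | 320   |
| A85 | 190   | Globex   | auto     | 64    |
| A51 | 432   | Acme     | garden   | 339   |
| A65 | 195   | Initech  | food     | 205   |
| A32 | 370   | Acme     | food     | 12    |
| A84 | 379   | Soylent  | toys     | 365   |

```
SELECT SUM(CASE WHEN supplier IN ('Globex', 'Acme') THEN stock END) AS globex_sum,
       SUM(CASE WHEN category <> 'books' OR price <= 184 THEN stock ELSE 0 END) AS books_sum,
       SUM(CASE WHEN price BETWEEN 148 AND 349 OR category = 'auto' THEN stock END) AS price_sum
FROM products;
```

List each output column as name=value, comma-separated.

[globex_sum: supplier IN ('Globex', 'Acme')]
sku=A26: ✓ → 84
sku=A79: ✗
sku=A57: ✗
sku=A80: ✓ → 268
sku=A61: ✓ → 76
sku=A47: ✓ → 42
sku=A85: ✓ → 190
sku=A51: ✓ → 432
sku=A65: ✗
sku=A32: ✓ → 370
sku=A84: ✗
globex_sum = 84 + 268 + 76 + 42 + 190 + 432 + 370 = 1462
—
[books_sum: category <> 'books' OR price <= 184]
sku=A26: ✓ → 84
sku=A79: ✓ → 229
sku=A57: ✓ → 234
sku=A80: ✓ → 268
sku=A61: ✓ → 76
sku=A47: ✓ → 42
sku=A85: ✓ → 190
sku=A51: ✓ → 432
sku=A65: ✓ → 195
sku=A32: ✓ → 370
sku=A84: ✓ → 379
books_sum = 84 + 229 + 234 + 268 + 76 + 42 + 190 + 432 + 195 + 370 + 379 = 2499
—
[price_sum: price BETWEEN 148 AND 349 OR category = 'auto']
sku=A26: ✗
sku=A79: ✓ → 229
sku=A57: ✗
sku=A80: ✗
sku=A61: ✓ → 76
sku=A47: ✓ → 42
sku=A85: ✓ → 190
sku=A51: ✓ → 432
sku=A65: ✓ → 195
sku=A32: ✗
sku=A84: ✗
price_sum = 229 + 76 + 42 + 190 + 432 + 195 = 1164

globex_sum=1462, books_sum=2499, price_sum=1164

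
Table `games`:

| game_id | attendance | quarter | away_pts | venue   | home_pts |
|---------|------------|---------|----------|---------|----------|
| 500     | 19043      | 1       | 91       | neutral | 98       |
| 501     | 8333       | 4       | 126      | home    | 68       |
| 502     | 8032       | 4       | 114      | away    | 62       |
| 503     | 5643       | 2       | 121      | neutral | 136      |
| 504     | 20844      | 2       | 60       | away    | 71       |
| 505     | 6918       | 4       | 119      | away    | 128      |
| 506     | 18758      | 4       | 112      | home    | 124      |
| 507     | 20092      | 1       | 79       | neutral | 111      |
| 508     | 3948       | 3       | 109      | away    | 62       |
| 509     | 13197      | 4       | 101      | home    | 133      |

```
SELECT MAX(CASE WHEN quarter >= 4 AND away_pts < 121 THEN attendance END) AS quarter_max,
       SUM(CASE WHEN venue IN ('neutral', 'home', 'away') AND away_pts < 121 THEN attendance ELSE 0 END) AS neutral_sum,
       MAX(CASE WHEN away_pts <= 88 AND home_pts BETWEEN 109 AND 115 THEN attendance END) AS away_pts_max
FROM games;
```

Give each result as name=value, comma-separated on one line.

[quarter_max: quarter >= 4 AND away_pts < 121]
game_id=500: ✗
game_id=501: ✗
game_id=502: ✓ → 8032
game_id=503: ✗
game_id=504: ✗
game_id=505: ✓ → 6918
game_id=506: ✓ → 18758
game_id=507: ✗
game_id=508: ✗
game_id=509: ✓ → 13197
quarter_max = MAX(8032, 6918, 18758, 13197) = 18758
—
[neutral_sum: venue IN ('neutral', 'home', 'away') AND away_pts < 121]
game_id=500: ✓ → 19043
game_id=501: ✗
game_id=502: ✓ → 8032
game_id=503: ✗
game_id=504: ✓ → 20844
game_id=505: ✓ → 6918
game_id=506: ✓ → 18758
game_id=507: ✓ → 20092
game_id=508: ✓ → 3948
game_id=509: ✓ → 13197
neutral_sum = 19043 + 8032 + 20844 + 6918 + 18758 + 20092 + 3948 + 13197 = 110832
—
[away_pts_max: away_pts <= 88 AND home_pts BETWEEN 109 AND 115]
game_id=500: ✗
game_id=501: ✗
game_id=502: ✗
game_id=503: ✗
game_id=504: ✗
game_id=505: ✗
game_id=506: ✗
game_id=507: ✓ → 20092
game_id=508: ✗
game_id=509: ✗
away_pts_max = MAX(20092) = 20092

quarter_max=18758, neutral_sum=110832, away_pts_max=20092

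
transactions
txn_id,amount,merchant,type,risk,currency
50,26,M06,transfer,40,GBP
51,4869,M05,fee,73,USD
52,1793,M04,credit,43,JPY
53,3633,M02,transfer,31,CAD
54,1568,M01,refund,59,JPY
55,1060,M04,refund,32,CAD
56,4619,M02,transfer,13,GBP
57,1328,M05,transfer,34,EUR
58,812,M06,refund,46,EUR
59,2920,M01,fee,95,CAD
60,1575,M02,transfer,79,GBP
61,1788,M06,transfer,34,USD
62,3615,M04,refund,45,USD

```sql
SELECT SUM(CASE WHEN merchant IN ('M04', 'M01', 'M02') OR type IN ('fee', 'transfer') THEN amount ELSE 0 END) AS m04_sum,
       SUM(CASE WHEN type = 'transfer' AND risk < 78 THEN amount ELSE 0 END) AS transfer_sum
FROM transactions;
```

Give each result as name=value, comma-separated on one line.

[m04_sum: merchant IN ('M04', 'M01', 'M02') OR type IN ('fee', 'transfer')]
txn_id=50: ✓ → 26
txn_id=51: ✓ → 4869
txn_id=52: ✓ → 1793
txn_id=53: ✓ → 3633
txn_id=54: ✓ → 1568
txn_id=55: ✓ → 1060
txn_id=56: ✓ → 4619
txn_id=57: ✓ → 1328
txn_id=58: ✗
txn_id=59: ✓ → 2920
txn_id=60: ✓ → 1575
txn_id=61: ✓ → 1788
txn_id=62: ✓ → 3615
m04_sum = 26 + 4869 + 1793 + 3633 + 1568 + 1060 + 4619 + 1328 + 2920 + 1575 + 1788 + 3615 = 28794
—
[transfer_sum: type = 'transfer' AND risk < 78]
txn_id=50: ✓ → 26
txn_id=51: ✗
txn_id=52: ✗
txn_id=53: ✓ → 3633
txn_id=54: ✗
txn_id=55: ✗
txn_id=56: ✓ → 4619
txn_id=57: ✓ → 1328
txn_id=58: ✗
txn_id=59: ✗
txn_id=60: ✗
txn_id=61: ✓ → 1788
txn_id=62: ✗
transfer_sum = 26 + 3633 + 4619 + 1328 + 1788 = 11394

m04_sum=28794, transfer_sum=11394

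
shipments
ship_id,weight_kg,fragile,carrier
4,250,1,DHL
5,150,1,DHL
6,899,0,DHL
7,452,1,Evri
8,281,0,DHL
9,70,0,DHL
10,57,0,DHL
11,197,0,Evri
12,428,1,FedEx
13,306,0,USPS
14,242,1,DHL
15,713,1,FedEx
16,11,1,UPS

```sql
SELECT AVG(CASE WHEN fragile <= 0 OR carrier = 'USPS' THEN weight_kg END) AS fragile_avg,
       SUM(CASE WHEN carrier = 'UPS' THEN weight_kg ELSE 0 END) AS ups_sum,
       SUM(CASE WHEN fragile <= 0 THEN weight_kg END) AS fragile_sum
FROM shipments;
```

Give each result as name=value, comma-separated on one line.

[fragile_avg: fragile <= 0 OR carrier = 'USPS']
ship_id=4: ✗
ship_id=5: ✗
ship_id=6: ✓ → 899
ship_id=7: ✗
ship_id=8: ✓ → 281
ship_id=9: ✓ → 70
ship_id=10: ✓ → 57
ship_id=11: ✓ → 197
ship_id=12: ✗
ship_id=13: ✓ → 306
ship_id=14: ✗
ship_id=15: ✗
ship_id=16: ✗
fragile_avg = (899 + 281 + 70 + 57 + 197 + 306) / 6 = 301.6666666667
—
[ups_sum: carrier = 'UPS']
ship_id=4: ✗
ship_id=5: ✗
ship_id=6: ✗
ship_id=7: ✗
ship_id=8: ✗
ship_id=9: ✗
ship_id=10: ✗
ship_id=11: ✗
ship_id=12: ✗
ship_id=13: ✗
ship_id=14: ✗
ship_id=15: ✗
ship_id=16: ✓ → 11
ups_sum = 11
—
[fragile_sum: fragile <= 0]
ship_id=4: ✗
ship_id=5: ✗
ship_id=6: ✓ → 899
ship_id=7: ✗
ship_id=8: ✓ → 281
ship_id=9: ✓ → 70
ship_id=10: ✓ → 57
ship_id=11: ✓ → 197
ship_id=12: ✗
ship_id=13: ✓ → 306
ship_id=14: ✗
ship_id=15: ✗
ship_id=16: ✗
fragile_sum = 899 + 281 + 70 + 57 + 197 + 306 = 1810

fragile_avg=301.6666666667, ups_sum=11, fragile_sum=1810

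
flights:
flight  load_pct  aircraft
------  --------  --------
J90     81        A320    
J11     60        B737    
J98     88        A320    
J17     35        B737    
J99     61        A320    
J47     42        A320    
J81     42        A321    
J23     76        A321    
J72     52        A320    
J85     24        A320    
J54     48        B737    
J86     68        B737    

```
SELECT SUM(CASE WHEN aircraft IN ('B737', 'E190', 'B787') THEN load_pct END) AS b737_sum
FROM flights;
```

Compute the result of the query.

211

flight=J90: ✗
flight=J11: ✓ → 60
flight=J98: ✗
flight=J17: ✓ → 35
flight=J99: ✗
flight=J47: ✗
flight=J81: ✗
flight=J23: ✗
flight=J72: ✗
flight=J85: ✗
flight=J54: ✓ → 48
flight=J86: ✓ → 68
b737_sum = 60 + 35 + 48 + 68 = 211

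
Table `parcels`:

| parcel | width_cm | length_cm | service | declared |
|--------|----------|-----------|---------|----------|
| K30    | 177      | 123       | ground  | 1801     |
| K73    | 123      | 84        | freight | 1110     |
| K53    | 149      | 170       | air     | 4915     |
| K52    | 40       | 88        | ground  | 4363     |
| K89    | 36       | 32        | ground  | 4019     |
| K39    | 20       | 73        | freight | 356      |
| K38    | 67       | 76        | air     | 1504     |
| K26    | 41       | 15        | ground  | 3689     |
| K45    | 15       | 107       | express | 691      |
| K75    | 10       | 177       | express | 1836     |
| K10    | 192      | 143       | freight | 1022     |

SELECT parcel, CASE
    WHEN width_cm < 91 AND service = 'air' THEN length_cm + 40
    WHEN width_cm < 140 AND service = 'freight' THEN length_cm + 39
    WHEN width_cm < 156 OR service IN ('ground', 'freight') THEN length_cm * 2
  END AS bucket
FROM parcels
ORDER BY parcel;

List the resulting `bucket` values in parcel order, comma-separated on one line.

286, 30, 246, 116, 112, 214, 176, 340, 123, 354, 64

parcel=K10: width_cm < 156 OR service IN ('ground', 'freight') → 286
parcel=K26: width_cm < 156 OR service IN ('ground', 'freight') → 30
parcel=K30: width_cm < 156 OR service IN ('ground', 'freight') → 246
parcel=K38: width_cm < 91 AND service = 'air' → 116
parcel=K39: width_cm < 140 AND service = 'freight' → 112
parcel=K45: width_cm < 156 OR service IN ('ground', 'freight') → 214
parcel=K52: width_cm < 156 OR service IN ('ground', 'freight') → 176
parcel=K53: width_cm < 156 OR service IN ('ground', 'freight') → 340
parcel=K73: width_cm < 140 AND service = 'freight' → 123
parcel=K75: width_cm < 156 OR service IN ('ground', 'freight') → 354
parcel=K89: width_cm < 156 OR service IN ('ground', 'freight') → 64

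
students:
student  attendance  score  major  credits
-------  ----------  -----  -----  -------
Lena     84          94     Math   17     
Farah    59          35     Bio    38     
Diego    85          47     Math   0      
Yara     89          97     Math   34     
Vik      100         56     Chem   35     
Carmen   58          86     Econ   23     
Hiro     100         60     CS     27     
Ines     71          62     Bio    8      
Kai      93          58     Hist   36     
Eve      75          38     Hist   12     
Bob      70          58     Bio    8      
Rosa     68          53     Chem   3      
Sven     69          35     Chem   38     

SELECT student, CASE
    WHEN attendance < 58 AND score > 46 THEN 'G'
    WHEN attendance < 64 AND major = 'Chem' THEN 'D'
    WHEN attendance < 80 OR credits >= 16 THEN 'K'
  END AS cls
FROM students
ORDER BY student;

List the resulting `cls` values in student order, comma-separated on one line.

student=Bob: attendance < 80 OR credits >= 16 → K
student=Carmen: attendance < 80 OR credits >= 16 → K
student=Diego: (no match → NULL) → NULL
student=Eve: attendance < 80 OR credits >= 16 → K
student=Farah: attendance < 80 OR credits >= 16 → K
student=Hiro: attendance < 80 OR credits >= 16 → K
student=Ines: attendance < 80 OR credits >= 16 → K
student=Kai: attendance < 80 OR credits >= 16 → K
student=Lena: attendance < 80 OR credits >= 16 → K
student=Rosa: attendance < 80 OR credits >= 16 → K
student=Sven: attendance < 80 OR credits >= 16 → K
student=Vik: attendance < 80 OR credits >= 16 → K
student=Yara: attendance < 80 OR credits >= 16 → K

K, K, NULL, K, K, K, K, K, K, K, K, K, K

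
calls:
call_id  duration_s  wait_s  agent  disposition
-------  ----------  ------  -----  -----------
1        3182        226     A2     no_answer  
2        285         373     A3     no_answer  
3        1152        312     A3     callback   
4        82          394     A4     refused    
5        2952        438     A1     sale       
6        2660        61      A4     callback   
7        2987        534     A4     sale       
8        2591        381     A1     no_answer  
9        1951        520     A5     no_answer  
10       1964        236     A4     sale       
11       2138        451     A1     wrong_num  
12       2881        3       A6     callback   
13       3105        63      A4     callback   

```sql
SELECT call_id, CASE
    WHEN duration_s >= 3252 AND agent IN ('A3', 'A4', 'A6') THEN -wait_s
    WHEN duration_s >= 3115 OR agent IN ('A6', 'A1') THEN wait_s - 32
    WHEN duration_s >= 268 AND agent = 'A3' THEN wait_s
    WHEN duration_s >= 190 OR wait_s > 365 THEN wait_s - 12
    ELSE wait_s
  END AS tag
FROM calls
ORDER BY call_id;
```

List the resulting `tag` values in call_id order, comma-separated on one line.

194, 373, 312, 382, 406, 49, 522, 349, 508, 224, 419, -29, 51

call_id=1: duration_s >= 3115 OR agent IN ('A6', 'A1') → 194
call_id=2: duration_s >= 268 AND agent = 'A3' → 373
call_id=3: duration_s >= 268 AND agent = 'A3' → 312
call_id=4: duration_s >= 190 OR wait_s > 365 → 382
call_id=5: duration_s >= 3115 OR agent IN ('A6', 'A1') → 406
call_id=6: duration_s >= 190 OR wait_s > 365 → 49
call_id=7: duration_s >= 190 OR wait_s > 365 → 522
call_id=8: duration_s >= 3115 OR agent IN ('A6', 'A1') → 349
call_id=9: duration_s >= 190 OR wait_s > 365 → 508
call_id=10: duration_s >= 190 OR wait_s > 365 → 224
call_id=11: duration_s >= 3115 OR agent IN ('A6', 'A1') → 419
call_id=12: duration_s >= 3115 OR agent IN ('A6', 'A1') → -29
call_id=13: duration_s >= 190 OR wait_s > 365 → 51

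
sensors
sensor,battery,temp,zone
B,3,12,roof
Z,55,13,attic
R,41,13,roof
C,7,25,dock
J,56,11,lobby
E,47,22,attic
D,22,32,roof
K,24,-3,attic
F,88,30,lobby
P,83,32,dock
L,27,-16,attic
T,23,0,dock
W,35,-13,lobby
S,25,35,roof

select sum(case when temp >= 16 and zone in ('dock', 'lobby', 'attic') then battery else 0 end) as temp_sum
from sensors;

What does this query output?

sensor=B: ✗
sensor=Z: ✗
sensor=R: ✗
sensor=C: ✓ → 7
sensor=J: ✗
sensor=E: ✓ → 47
sensor=D: ✗
sensor=K: ✗
sensor=F: ✓ → 88
sensor=P: ✓ → 83
sensor=L: ✗
sensor=T: ✗
sensor=W: ✗
sensor=S: ✗
temp_sum = 7 + 47 + 88 + 83 = 225

225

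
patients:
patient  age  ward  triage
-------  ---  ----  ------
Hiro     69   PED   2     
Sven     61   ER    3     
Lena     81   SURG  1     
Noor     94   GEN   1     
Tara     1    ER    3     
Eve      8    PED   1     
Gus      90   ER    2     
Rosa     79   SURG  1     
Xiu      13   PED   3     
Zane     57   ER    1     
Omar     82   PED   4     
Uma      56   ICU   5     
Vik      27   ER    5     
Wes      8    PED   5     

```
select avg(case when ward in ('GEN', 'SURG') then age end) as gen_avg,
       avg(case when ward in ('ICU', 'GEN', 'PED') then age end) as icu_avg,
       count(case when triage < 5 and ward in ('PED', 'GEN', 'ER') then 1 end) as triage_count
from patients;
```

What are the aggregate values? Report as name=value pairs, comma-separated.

[gen_avg: ward in ('GEN', 'SURG')]
patient=Hiro: ✗
patient=Sven: ✗
patient=Lena: ✓ → 81
patient=Noor: ✓ → 94
patient=Tara: ✗
patient=Eve: ✗
patient=Gus: ✗
patient=Rosa: ✓ → 79
patient=Xiu: ✗
patient=Zane: ✗
patient=Omar: ✗
patient=Uma: ✗
patient=Vik: ✗
patient=Wes: ✗
gen_avg = (81 + 94 + 79) / 3 = 84.6666666667
—
[icu_avg: ward in ('ICU', 'GEN', 'PED')]
patient=Hiro: ✓ → 69
patient=Sven: ✗
patient=Lena: ✗
patient=Noor: ✓ → 94
patient=Tara: ✗
patient=Eve: ✓ → 8
patient=Gus: ✗
patient=Rosa: ✗
patient=Xiu: ✓ → 13
patient=Zane: ✗
patient=Omar: ✓ → 82
patient=Uma: ✓ → 56
patient=Vik: ✗
patient=Wes: ✓ → 8
icu_avg = (69 + 94 + 8 + 13 + 82 + 56 + 8) / 7 = 47.1428571429
—
[triage_count: triage < 5 and ward in ('PED', 'GEN', 'ER')]
patient=Hiro: ✓ → 1
patient=Sven: ✓ → 1
patient=Lena: ✗
patient=Noor: ✓ → 1
patient=Tara: ✓ → 1
patient=Eve: ✓ → 1
patient=Gus: ✓ → 1
patient=Rosa: ✗
patient=Xiu: ✓ → 1
patient=Zane: ✓ → 1
patient=Omar: ✓ → 1
patient=Uma: ✗
patient=Vik: ✗
patient=Wes: ✗
triage_count = COUNT(1, 1, 1, 1, 1, 1, 1, 1, 1) = 9

gen_avg=84.6666666667, icu_avg=47.1428571429, triage_count=9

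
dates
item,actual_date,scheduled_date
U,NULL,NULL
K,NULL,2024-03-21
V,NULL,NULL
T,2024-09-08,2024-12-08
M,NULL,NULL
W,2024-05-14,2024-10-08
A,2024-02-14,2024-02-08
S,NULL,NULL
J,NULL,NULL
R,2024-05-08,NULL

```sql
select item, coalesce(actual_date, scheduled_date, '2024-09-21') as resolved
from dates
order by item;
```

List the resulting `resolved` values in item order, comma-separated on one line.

item=A: actual_date=2024-02-14 → 2024-02-14
item=J: actual_date=NULL, scheduled_date=NULL, → literal 2024-09-21 → 2024-09-21
item=K: actual_date=NULL, scheduled_date=2024-03-21 → 2024-03-21
item=M: actual_date=NULL, scheduled_date=NULL, → literal 2024-09-21 → 2024-09-21
item=R: actual_date=2024-05-08 → 2024-05-08
item=S: actual_date=NULL, scheduled_date=NULL, → literal 2024-09-21 → 2024-09-21
item=T: actual_date=2024-09-08 → 2024-09-08
item=U: actual_date=NULL, scheduled_date=NULL, → literal 2024-09-21 → 2024-09-21
item=V: actual_date=NULL, scheduled_date=NULL, → literal 2024-09-21 → 2024-09-21
item=W: actual_date=2024-05-14 → 2024-05-14

2024-02-14, 2024-09-21, 2024-03-21, 2024-09-21, 2024-05-08, 2024-09-21, 2024-09-08, 2024-09-21, 2024-09-21, 2024-05-14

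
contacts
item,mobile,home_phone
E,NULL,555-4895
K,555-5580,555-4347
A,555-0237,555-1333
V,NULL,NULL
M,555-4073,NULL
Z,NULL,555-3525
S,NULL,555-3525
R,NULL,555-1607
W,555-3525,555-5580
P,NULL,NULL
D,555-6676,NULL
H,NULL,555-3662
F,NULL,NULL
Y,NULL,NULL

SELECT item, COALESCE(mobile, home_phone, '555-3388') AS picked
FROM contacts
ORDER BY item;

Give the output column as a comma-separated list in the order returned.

item=A: mobile=555-0237 → 555-0237
item=D: mobile=555-6676 → 555-6676
item=E: mobile=NULL, home_phone=555-4895 → 555-4895
item=F: mobile=NULL, home_phone=NULL, → literal 555-3388 → 555-3388
item=H: mobile=NULL, home_phone=555-3662 → 555-3662
item=K: mobile=555-5580 → 555-5580
item=M: mobile=555-4073 → 555-4073
item=P: mobile=NULL, home_phone=NULL, → literal 555-3388 → 555-3388
item=R: mobile=NULL, home_phone=555-1607 → 555-1607
item=S: mobile=NULL, home_phone=555-3525 → 555-3525
item=V: mobile=NULL, home_phone=NULL, → literal 555-3388 → 555-3388
item=W: mobile=555-3525 → 555-3525
item=Y: mobile=NULL, home_phone=NULL, → literal 555-3388 → 555-3388
item=Z: mobile=NULL, home_phone=555-3525 → 555-3525

555-0237, 555-6676, 555-4895, 555-3388, 555-3662, 555-5580, 555-4073, 555-3388, 555-1607, 555-3525, 555-3388, 555-3525, 555-3388, 555-3525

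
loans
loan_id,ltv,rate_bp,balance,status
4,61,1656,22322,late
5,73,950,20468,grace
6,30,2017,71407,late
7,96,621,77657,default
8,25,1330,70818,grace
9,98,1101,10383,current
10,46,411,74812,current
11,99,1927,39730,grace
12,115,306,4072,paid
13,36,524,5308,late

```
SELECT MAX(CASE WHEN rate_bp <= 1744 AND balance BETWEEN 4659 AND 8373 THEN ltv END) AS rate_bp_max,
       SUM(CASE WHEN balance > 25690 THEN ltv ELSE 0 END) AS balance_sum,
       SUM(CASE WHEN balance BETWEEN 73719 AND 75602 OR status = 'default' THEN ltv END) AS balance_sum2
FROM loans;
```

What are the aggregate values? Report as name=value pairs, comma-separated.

[rate_bp_max: rate_bp <= 1744 AND balance BETWEEN 4659 AND 8373]
loan_id=4: ✗
loan_id=5: ✗
loan_id=6: ✗
loan_id=7: ✗
loan_id=8: ✗
loan_id=9: ✗
loan_id=10: ✗
loan_id=11: ✗
loan_id=12: ✗
loan_id=13: ✓ → 36
rate_bp_max = MAX(36) = 36
—
[balance_sum: balance > 25690]
loan_id=4: ✗
loan_id=5: ✗
loan_id=6: ✓ → 30
loan_id=7: ✓ → 96
loan_id=8: ✓ → 25
loan_id=9: ✗
loan_id=10: ✓ → 46
loan_id=11: ✓ → 99
loan_id=12: ✗
loan_id=13: ✗
balance_sum = 30 + 96 + 25 + 46 + 99 = 296
—
[balance_sum2: balance BETWEEN 73719 AND 75602 OR status = 'default']
loan_id=4: ✗
loan_id=5: ✗
loan_id=6: ✗
loan_id=7: ✓ → 96
loan_id=8: ✗
loan_id=9: ✗
loan_id=10: ✓ → 46
loan_id=11: ✗
loan_id=12: ✗
loan_id=13: ✗
balance_sum2 = 96 + 46 = 142

rate_bp_max=36, balance_sum=296, balance_sum2=142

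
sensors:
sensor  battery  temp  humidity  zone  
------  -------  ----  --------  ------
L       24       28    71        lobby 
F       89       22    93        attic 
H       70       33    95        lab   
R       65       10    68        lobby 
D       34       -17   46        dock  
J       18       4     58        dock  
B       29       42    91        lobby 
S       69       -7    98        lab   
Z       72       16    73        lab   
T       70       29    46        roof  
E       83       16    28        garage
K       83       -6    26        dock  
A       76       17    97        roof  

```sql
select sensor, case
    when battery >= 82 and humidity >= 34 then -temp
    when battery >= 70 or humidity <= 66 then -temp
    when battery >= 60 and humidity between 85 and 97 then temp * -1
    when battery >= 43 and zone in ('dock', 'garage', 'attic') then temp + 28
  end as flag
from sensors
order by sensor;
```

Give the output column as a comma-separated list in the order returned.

-17, NULL, 17, -16, -22, -33, -4, 6, NULL, NULL, NULL, -29, -16

sensor=A: battery >= 70 or humidity <= 66 → -17
sensor=B: (no match → NULL) → NULL
sensor=D: battery >= 70 or humidity <= 66 → 17
sensor=E: battery >= 70 or humidity <= 66 → -16
sensor=F: battery >= 82 and humidity >= 34 → -22
sensor=H: battery >= 70 or humidity <= 66 → -33
sensor=J: battery >= 70 or humidity <= 66 → -4
sensor=K: battery >= 70 or humidity <= 66 → 6
sensor=L: (no match → NULL) → NULL
sensor=R: (no match → NULL) → NULL
sensor=S: (no match → NULL) → NULL
sensor=T: battery >= 70 or humidity <= 66 → -29
sensor=Z: battery >= 70 or humidity <= 66 → -16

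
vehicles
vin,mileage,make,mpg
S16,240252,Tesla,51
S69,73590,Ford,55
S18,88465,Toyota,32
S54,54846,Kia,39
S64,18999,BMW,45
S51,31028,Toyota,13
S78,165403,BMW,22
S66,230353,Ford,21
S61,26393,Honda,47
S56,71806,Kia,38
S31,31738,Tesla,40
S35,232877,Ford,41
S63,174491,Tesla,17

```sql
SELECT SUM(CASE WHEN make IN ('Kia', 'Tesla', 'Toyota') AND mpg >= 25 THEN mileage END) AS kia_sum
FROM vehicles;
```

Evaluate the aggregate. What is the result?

vin=S16: ✓ → 240252
vin=S69: ✗
vin=S18: ✓ → 88465
vin=S54: ✓ → 54846
vin=S64: ✗
vin=S51: ✗
vin=S78: ✗
vin=S66: ✗
vin=S61: ✗
vin=S56: ✓ → 71806
vin=S31: ✓ → 31738
vin=S35: ✗
vin=S63: ✗
kia_sum = 240252 + 88465 + 54846 + 71806 + 31738 = 487107

487107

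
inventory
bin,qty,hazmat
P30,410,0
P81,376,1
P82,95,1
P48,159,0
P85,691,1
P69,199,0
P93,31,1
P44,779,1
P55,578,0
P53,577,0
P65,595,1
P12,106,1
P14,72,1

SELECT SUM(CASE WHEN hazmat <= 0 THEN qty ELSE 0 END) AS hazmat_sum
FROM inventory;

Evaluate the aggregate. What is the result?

1923

bin=P30: ✓ → 410
bin=P81: ✗
bin=P82: ✗
bin=P48: ✓ → 159
bin=P85: ✗
bin=P69: ✓ → 199
bin=P93: ✗
bin=P44: ✗
bin=P55: ✓ → 578
bin=P53: ✓ → 577
bin=P65: ✗
bin=P12: ✗
bin=P14: ✗
hazmat_sum = 410 + 159 + 199 + 578 + 577 = 1923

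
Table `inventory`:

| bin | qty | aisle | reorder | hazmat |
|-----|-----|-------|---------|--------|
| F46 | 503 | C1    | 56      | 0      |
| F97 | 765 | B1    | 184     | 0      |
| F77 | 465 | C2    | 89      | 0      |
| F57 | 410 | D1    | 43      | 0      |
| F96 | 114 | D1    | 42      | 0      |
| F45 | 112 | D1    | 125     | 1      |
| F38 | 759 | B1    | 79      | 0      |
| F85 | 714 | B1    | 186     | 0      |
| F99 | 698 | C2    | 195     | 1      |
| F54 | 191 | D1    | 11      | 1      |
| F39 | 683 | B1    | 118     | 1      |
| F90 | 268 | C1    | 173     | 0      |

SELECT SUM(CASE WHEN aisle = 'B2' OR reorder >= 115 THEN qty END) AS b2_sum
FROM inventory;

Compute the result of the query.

3240

bin=F46: ✗
bin=F97: ✓ → 765
bin=F77: ✗
bin=F57: ✗
bin=F96: ✗
bin=F45: ✓ → 112
bin=F38: ✗
bin=F85: ✓ → 714
bin=F99: ✓ → 698
bin=F54: ✗
bin=F39: ✓ → 683
bin=F90: ✓ → 268
b2_sum = 765 + 112 + 714 + 698 + 683 + 268 = 3240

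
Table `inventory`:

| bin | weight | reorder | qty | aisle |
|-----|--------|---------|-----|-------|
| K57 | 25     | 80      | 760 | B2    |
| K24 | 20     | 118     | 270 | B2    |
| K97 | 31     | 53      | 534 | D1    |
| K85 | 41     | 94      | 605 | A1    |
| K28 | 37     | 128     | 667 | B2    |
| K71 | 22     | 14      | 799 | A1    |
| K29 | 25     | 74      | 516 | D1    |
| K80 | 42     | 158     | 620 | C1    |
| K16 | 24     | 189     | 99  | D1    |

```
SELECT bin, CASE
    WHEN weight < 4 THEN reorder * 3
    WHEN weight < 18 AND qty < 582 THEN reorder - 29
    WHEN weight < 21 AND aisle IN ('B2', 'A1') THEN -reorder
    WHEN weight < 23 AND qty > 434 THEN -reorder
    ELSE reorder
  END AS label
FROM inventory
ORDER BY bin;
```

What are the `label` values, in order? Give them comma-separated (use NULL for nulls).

189, -118, 128, 74, 80, -14, 158, 94, 53

bin=K16: ELSE → 189
bin=K24: weight < 21 AND aisle IN ('B2', 'A1') → -118
bin=K28: ELSE → 128
bin=K29: ELSE → 74
bin=K57: ELSE → 80
bin=K71: weight < 23 AND qty > 434 → -14
bin=K80: ELSE → 158
bin=K85: ELSE → 94
bin=K97: ELSE → 53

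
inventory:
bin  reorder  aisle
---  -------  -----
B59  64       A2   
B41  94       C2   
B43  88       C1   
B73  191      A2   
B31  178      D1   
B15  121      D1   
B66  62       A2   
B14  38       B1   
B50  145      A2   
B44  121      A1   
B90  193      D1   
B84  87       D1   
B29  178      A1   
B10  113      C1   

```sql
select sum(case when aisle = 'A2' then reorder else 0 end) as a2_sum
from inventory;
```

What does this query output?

bin=B59: ✓ → 64
bin=B41: ✗
bin=B43: ✗
bin=B73: ✓ → 191
bin=B31: ✗
bin=B15: ✗
bin=B66: ✓ → 62
bin=B14: ✗
bin=B50: ✓ → 145
bin=B44: ✗
bin=B90: ✗
bin=B84: ✗
bin=B29: ✗
bin=B10: ✗
a2_sum = 64 + 191 + 62 + 145 = 462

462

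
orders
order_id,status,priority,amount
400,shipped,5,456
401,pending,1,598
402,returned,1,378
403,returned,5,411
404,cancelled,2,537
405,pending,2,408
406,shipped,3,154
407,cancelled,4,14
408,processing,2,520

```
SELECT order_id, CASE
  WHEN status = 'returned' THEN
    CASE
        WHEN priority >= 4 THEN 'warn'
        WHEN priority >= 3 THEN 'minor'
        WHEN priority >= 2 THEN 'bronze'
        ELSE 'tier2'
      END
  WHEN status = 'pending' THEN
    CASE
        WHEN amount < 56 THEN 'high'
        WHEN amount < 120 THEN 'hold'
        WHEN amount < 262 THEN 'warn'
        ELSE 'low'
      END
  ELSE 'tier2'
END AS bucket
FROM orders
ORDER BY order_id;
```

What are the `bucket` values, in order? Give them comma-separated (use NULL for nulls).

order_id=400: status='shipped' → outer ELSE → tier2
order_id=401: status='pending' → inner[ELSE] → low
order_id=402: status='returned' → inner[ELSE] → tier2
order_id=403: status='returned' → inner[priority >= 4] → warn
order_id=404: status='cancelled' → outer ELSE → tier2
order_id=405: status='pending' → inner[ELSE] → low
order_id=406: status='shipped' → outer ELSE → tier2
order_id=407: status='cancelled' → outer ELSE → tier2
order_id=408: status='processing' → outer ELSE → tier2

tier2, low, tier2, warn, tier2, low, tier2, tier2, tier2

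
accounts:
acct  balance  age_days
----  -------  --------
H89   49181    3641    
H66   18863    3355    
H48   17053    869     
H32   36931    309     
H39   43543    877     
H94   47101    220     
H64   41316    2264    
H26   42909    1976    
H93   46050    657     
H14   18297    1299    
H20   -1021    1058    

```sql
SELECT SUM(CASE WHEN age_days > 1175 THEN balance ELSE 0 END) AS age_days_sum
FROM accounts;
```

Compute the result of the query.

170566

acct=H89: ✓ → 49181
acct=H66: ✓ → 18863
acct=H48: ✗
acct=H32: ✗
acct=H39: ✗
acct=H94: ✗
acct=H64: ✓ → 41316
acct=H26: ✓ → 42909
acct=H93: ✗
acct=H14: ✓ → 18297
acct=H20: ✗
age_days_sum = 49181 + 18863 + 41316 + 42909 + 18297 = 170566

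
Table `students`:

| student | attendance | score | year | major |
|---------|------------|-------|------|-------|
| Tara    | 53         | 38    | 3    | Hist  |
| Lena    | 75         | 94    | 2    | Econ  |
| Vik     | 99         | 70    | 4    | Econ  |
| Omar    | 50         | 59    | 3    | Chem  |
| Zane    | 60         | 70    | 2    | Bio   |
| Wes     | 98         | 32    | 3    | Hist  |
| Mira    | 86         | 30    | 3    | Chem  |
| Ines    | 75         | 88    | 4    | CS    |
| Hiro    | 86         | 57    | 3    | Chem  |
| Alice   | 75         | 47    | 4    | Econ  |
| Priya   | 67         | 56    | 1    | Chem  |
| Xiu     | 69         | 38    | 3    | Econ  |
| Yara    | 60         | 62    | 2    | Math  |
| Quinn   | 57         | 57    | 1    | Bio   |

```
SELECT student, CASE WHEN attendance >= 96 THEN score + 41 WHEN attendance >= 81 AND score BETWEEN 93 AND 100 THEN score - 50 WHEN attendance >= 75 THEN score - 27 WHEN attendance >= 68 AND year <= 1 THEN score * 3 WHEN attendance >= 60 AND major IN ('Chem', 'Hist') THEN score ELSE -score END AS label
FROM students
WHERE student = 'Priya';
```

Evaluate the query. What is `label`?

student = Priya: attendance=67, score=56, year=1, major=Chem.
attendance >= 96 → false
attendance >= 81 AND score BETWEEN 93 AND 100 → false
attendance >= 75 → false
attendance >= 68 AND year <= 1 → false
attendance >= 60 AND major IN ('Chem', 'Hist') → true → 56

56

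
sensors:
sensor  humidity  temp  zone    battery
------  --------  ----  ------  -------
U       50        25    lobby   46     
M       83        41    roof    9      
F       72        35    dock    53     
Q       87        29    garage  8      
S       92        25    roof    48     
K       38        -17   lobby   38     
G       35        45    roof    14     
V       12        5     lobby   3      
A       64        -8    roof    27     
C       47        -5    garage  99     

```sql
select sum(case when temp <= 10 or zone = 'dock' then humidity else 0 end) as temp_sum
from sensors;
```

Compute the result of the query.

sensor=U: ✗
sensor=M: ✗
sensor=F: ✓ → 72
sensor=Q: ✗
sensor=S: ✗
sensor=K: ✓ → 38
sensor=G: ✗
sensor=V: ✓ → 12
sensor=A: ✓ → 64
sensor=C: ✓ → 47
temp_sum = 72 + 38 + 12 + 64 + 47 = 233

233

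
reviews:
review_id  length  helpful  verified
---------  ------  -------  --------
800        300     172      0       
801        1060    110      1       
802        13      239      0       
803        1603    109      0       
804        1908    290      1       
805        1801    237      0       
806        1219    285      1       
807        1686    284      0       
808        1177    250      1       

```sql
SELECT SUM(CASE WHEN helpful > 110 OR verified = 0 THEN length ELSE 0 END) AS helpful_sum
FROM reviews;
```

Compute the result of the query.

9707

review_id=800: ✓ → 300
review_id=801: ✗
review_id=802: ✓ → 13
review_id=803: ✓ → 1603
review_id=804: ✓ → 1908
review_id=805: ✓ → 1801
review_id=806: ✓ → 1219
review_id=807: ✓ → 1686
review_id=808: ✓ → 1177
helpful_sum = 300 + 13 + 1603 + 1908 + 1801 + 1219 + 1686 + 1177 = 9707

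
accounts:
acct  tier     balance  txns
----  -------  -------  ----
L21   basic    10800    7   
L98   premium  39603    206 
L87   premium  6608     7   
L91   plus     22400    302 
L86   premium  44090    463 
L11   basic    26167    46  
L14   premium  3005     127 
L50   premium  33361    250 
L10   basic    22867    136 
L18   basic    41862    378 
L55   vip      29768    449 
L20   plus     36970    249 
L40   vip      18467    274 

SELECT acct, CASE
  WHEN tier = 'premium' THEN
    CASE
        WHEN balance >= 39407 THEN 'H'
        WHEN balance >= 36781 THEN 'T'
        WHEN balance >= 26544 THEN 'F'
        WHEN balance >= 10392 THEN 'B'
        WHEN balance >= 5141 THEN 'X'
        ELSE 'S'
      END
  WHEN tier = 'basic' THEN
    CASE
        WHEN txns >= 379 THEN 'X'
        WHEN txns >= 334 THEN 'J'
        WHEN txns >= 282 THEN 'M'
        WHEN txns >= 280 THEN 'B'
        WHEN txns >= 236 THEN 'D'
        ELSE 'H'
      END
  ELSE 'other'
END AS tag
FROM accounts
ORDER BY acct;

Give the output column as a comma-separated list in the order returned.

acct=L10: tier='basic' → inner[ELSE] → H
acct=L11: tier='basic' → inner[ELSE] → H
acct=L14: tier='premium' → inner[ELSE] → S
acct=L18: tier='basic' → inner[txns >= 334] → J
acct=L20: tier='plus' → outer ELSE → other
acct=L21: tier='basic' → inner[ELSE] → H
acct=L40: tier='vip' → outer ELSE → other
acct=L50: tier='premium' → inner[balance >= 26544] → F
acct=L55: tier='vip' → outer ELSE → other
acct=L86: tier='premium' → inner[balance >= 39407] → H
acct=L87: tier='premium' → inner[balance >= 5141] → X
acct=L91: tier='plus' → outer ELSE → other
acct=L98: tier='premium' → inner[balance >= 39407] → H

H, H, S, J, other, H, other, F, other, H, X, other, H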